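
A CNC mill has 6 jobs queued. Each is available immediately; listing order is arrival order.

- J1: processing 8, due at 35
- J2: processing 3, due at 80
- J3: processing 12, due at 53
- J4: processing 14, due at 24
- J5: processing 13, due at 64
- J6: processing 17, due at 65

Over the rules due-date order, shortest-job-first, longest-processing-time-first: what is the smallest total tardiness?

0

EDD (increasing due date): J4 J1 J3 J5 J6 J2.
J4: 0→14, due 24, tardiness 0
J1: 14→22, due 35, tardiness 0
J3: 22→34, due 53, tardiness 0
J5: 34→47, due 64, tardiness 0
J6: 47→64, due 65, tardiness 0
J2: 64→67, due 80, tardiness 0
Sum = 0+0+0+0+0+0 = 0.
SPT (increasing processing time): J2 J1 J3 J5 J4 J6.
J2: 0→3, due 80, tardiness 0
J1: 3→11, due 35, tardiness 0
J3: 11→23, due 53, tardiness 0
J5: 23→36, due 64, tardiness 0
J4: 36→50, due 24, tardiness 26
J6: 50→67, due 65, tardiness 2
Sum = 0+0+0+0+26+2 = 28.
LPT (decreasing processing time): J6 J4 J5 J3 J1 J2.
J6: 0→17, due 65, tardiness 0
J4: 17→31, due 24, tardiness 7
J5: 31→44, due 64, tardiness 0
J3: 44→56, due 53, tardiness 3
J1: 56→64, due 35, tardiness 29
J2: 64→67, due 80, tardiness 0
Sum = 0+7+0+3+29+0 = 39.
EDD 0, SPT 28, LPT 39 → minimum 0.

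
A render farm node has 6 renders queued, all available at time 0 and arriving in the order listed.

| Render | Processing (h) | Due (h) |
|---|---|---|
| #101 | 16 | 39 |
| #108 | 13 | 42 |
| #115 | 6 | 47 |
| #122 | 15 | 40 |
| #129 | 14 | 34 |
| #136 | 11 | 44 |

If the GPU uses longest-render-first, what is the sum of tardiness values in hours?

LPT (decreasing processing time): #101 #122 #129 #108 #136 #115.
#101: 0→16, due 39, tardiness 0
#122: 16→31, due 40, tardiness 0
#129: 31→45, due 34, tardiness 11
#108: 45→58, due 42, tardiness 16
#136: 58→69, due 44, tardiness 25
#115: 69→75, due 47, tardiness 28
Sum = 0+0+11+16+25+28 = 80.

80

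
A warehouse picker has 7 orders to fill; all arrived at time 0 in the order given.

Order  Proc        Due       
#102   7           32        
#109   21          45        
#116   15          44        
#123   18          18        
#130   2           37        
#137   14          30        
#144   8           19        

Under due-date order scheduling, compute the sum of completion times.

329

EDD (increasing due date): #123 #144 #137 #102 #130 #116 #109.
#123: 0→18
#144: 18→26
#137: 26→40
#102: 40→47
#130: 47→49
#116: 49→64
#109: 64→85
Sum = 18+26+40+47+49+64+85 = 329.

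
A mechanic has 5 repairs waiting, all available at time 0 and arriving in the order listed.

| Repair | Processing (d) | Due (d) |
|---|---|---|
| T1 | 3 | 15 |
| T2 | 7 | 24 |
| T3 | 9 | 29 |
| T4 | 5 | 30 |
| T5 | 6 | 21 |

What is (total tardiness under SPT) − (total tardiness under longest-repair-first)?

SPT (increasing processing time): T1 T4 T5 T2 T3.
T1: 0→3, due 15, tardiness 0
T4: 3→8, due 30, tardiness 0
T5: 8→14, due 21, tardiness 0
T2: 14→21, due 24, tardiness 0
T3: 21→30, due 29, tardiness 1
Sum = 0+0+0+0+1 = 1.
LPT (decreasing processing time): T3 T2 T5 T4 T1.
T3: 0→9, due 29, tardiness 0
T2: 9→16, due 24, tardiness 0
T5: 16→22, due 21, tardiness 1
T4: 22→27, due 30, tardiness 0
T1: 27→30, due 15, tardiness 15
Sum = 0+0+1+0+15 = 16.
Difference = 1 − 16 = -15.

-15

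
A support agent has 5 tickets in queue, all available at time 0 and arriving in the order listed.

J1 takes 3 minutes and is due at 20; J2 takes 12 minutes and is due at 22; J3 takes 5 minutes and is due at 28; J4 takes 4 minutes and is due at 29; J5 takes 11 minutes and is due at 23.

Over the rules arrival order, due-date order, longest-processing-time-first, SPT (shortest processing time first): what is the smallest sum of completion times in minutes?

FIFO (arrival order): J1 J2 J3 J4 J5.
J1: 0→3
J2: 3→15
J3: 15→20
J4: 20→24
J5: 24→35
Sum = 3+15+20+24+35 = 97.
EDD (increasing due date): J1 J2 J5 J3 J4.
J1: 0→3
J2: 3→15
J5: 15→26
J3: 26→31
J4: 31→35
Sum = 3+15+26+31+35 = 110.
LPT (decreasing processing time): J2 J5 J3 J4 J1.
J2: 0→12
J5: 12→23
J3: 23→28
J4: 28→32
J1: 32→35
Sum = 12+23+28+32+35 = 130.
SPT (increasing processing time): J1 J4 J3 J5 J2.
J1: 0→3
J4: 3→7
J3: 7→12
J5: 12→23
J2: 23→35
Sum = 3+7+12+23+35 = 80.
FIFO 97, EDD 110, LPT 130, SPT 80 → minimum 80.

80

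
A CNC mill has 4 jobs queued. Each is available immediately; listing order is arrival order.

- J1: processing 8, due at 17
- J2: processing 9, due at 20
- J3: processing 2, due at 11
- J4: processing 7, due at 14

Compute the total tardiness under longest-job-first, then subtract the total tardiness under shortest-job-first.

19

LPT (decreasing processing time): J2 J1 J4 J3.
J2: 0→9, due 20, tardiness 0
J1: 9→17, due 17, tardiness 0
J4: 17→24, due 14, tardiness 10
J3: 24→26, due 11, tardiness 15
Sum = 0+0+10+15 = 25.
SPT (increasing processing time): J3 J4 J1 J2.
J3: 0→2, due 11, tardiness 0
J4: 2→9, due 14, tardiness 0
J1: 9→17, due 17, tardiness 0
J2: 17→26, due 20, tardiness 6
Sum = 0+0+0+6 = 6.
Difference = 25 − 6 = 19.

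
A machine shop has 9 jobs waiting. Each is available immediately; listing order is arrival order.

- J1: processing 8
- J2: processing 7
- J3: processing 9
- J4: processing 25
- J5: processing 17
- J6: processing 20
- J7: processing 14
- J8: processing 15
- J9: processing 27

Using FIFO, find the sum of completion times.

605

FIFO (arrival order): J1 J2 J3 J4 J5 J6 J7 J8 J9.
J1: 0→8
J2: 8→15
J3: 15→24
J4: 24→49
J5: 49→66
J6: 66→86
J7: 86→100
J8: 100→115
J9: 115→142
Sum = 8+15+24+49+66+86+100+115+142 = 605.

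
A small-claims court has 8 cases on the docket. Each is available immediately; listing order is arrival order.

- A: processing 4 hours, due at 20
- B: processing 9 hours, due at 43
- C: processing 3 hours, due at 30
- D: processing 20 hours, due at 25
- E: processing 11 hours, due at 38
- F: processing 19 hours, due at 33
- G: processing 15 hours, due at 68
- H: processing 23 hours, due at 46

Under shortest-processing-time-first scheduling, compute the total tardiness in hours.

SPT (increasing processing time): C A B E G F D H.
C: 0→3, due 30, tardiness 0
A: 3→7, due 20, tardiness 0
B: 7→16, due 43, tardiness 0
E: 16→27, due 38, tardiness 0
G: 27→42, due 68, tardiness 0
F: 42→61, due 33, tardiness 28
D: 61→81, due 25, tardiness 56
H: 81→104, due 46, tardiness 58
Sum = 0+0+0+0+0+28+56+58 = 142.

142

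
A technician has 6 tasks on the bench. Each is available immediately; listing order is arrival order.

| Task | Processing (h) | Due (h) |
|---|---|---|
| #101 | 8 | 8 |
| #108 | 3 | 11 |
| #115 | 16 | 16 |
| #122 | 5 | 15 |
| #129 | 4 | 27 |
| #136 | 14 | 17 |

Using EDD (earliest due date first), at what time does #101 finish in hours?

EDD (increasing due date): #101 #108 #122 #115 #136 #129.
#101: 0→8

8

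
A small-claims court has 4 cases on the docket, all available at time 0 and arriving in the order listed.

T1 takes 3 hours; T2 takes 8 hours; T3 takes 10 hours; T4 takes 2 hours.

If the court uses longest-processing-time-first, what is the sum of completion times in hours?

72

LPT (decreasing processing time): T3 T2 T1 T4.
T3: 0→10
T2: 10→18
T1: 18→21
T4: 21→23
Sum = 10+18+21+23 = 72.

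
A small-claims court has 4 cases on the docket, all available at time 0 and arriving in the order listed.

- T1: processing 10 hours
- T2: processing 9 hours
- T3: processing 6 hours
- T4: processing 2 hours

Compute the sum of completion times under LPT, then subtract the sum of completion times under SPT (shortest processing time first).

LPT (decreasing processing time): T1 T2 T3 T4.
T1: 0→10
T2: 10→19
T3: 19→25
T4: 25→27
Sum = 10+19+25+27 = 81.
SPT (increasing processing time): T4 T3 T2 T1.
T4: 0→2
T3: 2→8
T2: 8→17
T1: 17→27
Sum = 2+8+17+27 = 54.
Difference = 81 − 54 = 27.

27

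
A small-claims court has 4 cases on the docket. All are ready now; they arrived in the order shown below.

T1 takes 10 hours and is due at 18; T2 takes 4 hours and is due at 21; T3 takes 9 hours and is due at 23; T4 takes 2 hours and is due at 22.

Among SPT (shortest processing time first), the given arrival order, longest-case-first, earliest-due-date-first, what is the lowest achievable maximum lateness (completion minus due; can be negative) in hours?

2

SPT (increasing processing time): T4 T2 T3 T1.
T4: 0→2, due 22, lateness -20
T2: 2→6, due 21, lateness -15
T3: 6→15, due 23, lateness -8
T1: 15→25, due 18, lateness 7
Maximum = 7.
FIFO (arrival order): T1 T2 T3 T4.
T1: 0→10, due 18, lateness -8
T2: 10→14, due 21, lateness -7
T3: 14→23, due 23, lateness 0
T4: 23→25, due 22, lateness 3
Maximum = 3.
LPT (decreasing processing time): T1 T3 T2 T4.
T1: 0→10, due 18, lateness -8
T3: 10→19, due 23, lateness -4
T2: 19→23, due 21, lateness 2
T4: 23→25, due 22, lateness 3
Maximum = 3.
EDD (increasing due date): T1 T2 T4 T3.
T1: 0→10, due 18, lateness -8
T2: 10→14, due 21, lateness -7
T4: 14→16, due 22, lateness -6
T3: 16→25, due 23, lateness 2
Maximum = 2.
SPT 7, FIFO 3, LPT 3, EDD 2 → minimum 2.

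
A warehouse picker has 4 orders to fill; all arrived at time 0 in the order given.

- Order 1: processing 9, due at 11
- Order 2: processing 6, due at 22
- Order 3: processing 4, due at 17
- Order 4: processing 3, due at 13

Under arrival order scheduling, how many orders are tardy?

2

FIFO (arrival order): Order 1 Order 2 Order 3 Order 4.
Order 1: 0→9, due 11, tardiness 0
Order 2: 9→15, due 22, tardiness 0
Order 3: 15→19, due 17, tardiness 2
Order 4: 19→22, due 13, tardiness 9
Late orders: 2.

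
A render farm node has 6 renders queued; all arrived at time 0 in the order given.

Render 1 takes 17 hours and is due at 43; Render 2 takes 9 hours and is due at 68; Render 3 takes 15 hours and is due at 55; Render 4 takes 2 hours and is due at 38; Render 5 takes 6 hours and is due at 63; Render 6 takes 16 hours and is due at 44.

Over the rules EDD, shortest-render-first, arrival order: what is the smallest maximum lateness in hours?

-3

EDD (increasing due date): Render 4 Render 1 Render 6 Render 3 Render 5 Render 2.
Render 4: 0→2, due 38, lateness -36
Render 1: 2→19, due 43, lateness -24
Render 6: 19→35, due 44, lateness -9
Render 3: 35→50, due 55, lateness -5
Render 5: 50→56, due 63, lateness -7
Render 2: 56→65, due 68, lateness -3
Maximum = -3.
SPT (increasing processing time): Render 4 Render 5 Render 2 Render 3 Render 6 Render 1.
Render 4: 0→2, due 38, lateness -36
Render 5: 2→8, due 63, lateness -55
Render 2: 8→17, due 68, lateness -51
Render 3: 17→32, due 55, lateness -23
Render 6: 32→48, due 44, lateness 4
Render 1: 48→65, due 43, lateness 22
Maximum = 22.
FIFO (arrival order): Render 1 Render 2 Render 3 Render 4 Render 5 Render 6.
Render 1: 0→17, due 43, lateness -26
Render 2: 17→26, due 68, lateness -42
Render 3: 26→41, due 55, lateness -14
Render 4: 41→43, due 38, lateness 5
Render 5: 43→49, due 63, lateness -14
Render 6: 49→65, due 44, lateness 21
Maximum = 21.
EDD -3, SPT 22, FIFO 21 → minimum -3.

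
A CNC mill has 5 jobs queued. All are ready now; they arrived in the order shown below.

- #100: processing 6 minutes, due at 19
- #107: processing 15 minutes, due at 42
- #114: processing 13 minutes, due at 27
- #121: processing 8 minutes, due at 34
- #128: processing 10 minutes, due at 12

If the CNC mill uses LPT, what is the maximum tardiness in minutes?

33

LPT (decreasing processing time): #107 #114 #128 #121 #100.
#107: 0→15, due 42, tardiness 0
#114: 15→28, due 27, tardiness 1
#128: 28→38, due 12, tardiness 26
#121: 38→46, due 34, tardiness 12
#100: 46→52, due 19, tardiness 33
Maximum = 33.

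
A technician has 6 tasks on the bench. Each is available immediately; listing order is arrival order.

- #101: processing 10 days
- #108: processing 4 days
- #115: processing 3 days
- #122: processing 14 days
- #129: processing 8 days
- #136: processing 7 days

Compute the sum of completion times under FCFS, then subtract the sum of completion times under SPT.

FIFO (arrival order): #101 #108 #115 #122 #129 #136.
#101: 0→10
#108: 10→14
#115: 14→17
#122: 17→31
#129: 31→39
#136: 39→46
Sum = 10+14+17+31+39+46 = 157.
SPT (increasing processing time): #115 #108 #136 #129 #101 #122.
#115: 0→3
#108: 3→7
#136: 7→14
#129: 14→22
#101: 22→32
#122: 32→46
Sum = 3+7+14+22+32+46 = 124.
Difference = 157 − 124 = 33.

33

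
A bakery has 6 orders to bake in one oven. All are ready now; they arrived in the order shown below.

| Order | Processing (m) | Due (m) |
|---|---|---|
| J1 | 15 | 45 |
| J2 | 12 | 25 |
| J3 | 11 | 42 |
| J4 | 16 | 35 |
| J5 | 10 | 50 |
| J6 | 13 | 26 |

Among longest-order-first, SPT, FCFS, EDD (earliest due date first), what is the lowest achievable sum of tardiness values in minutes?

LPT (decreasing processing time): J4 J1 J6 J2 J3 J5.
J4: 0→16, due 35, tardiness 0
J1: 16→31, due 45, tardiness 0
J6: 31→44, due 26, tardiness 18
J2: 44→56, due 25, tardiness 31
J3: 56→67, due 42, tardiness 25
J5: 67→77, due 50, tardiness 27
Sum = 0+0+18+31+25+27 = 101.
SPT (increasing processing time): J5 J3 J2 J6 J1 J4.
J5: 0→10, due 50, tardiness 0
J3: 10→21, due 42, tardiness 0
J2: 21→33, due 25, tardiness 8
J6: 33→46, due 26, tardiness 20
J1: 46→61, due 45, tardiness 16
J4: 61→77, due 35, tardiness 42
Sum = 0+0+8+20+16+42 = 86.
FIFO (arrival order): J1 J2 J3 J4 J5 J6.
J1: 0→15, due 45, tardiness 0
J2: 15→27, due 25, tardiness 2
J3: 27→38, due 42, tardiness 0
J4: 38→54, due 35, tardiness 19
J5: 54→64, due 50, tardiness 14
J6: 64→77, due 26, tardiness 51
Sum = 0+2+0+19+14+51 = 86.
EDD (increasing due date): J2 J6 J4 J3 J1 J5.
J2: 0→12, due 25, tardiness 0
J6: 12→25, due 26, tardiness 0
J4: 25→41, due 35, tardiness 6
J3: 41→52, due 42, tardiness 10
J1: 52→67, due 45, tardiness 22
J5: 67→77, due 50, tardiness 27
Sum = 0+0+6+10+22+27 = 65.
LPT 101, SPT 86, FIFO 86, EDD 65 → minimum 65.

65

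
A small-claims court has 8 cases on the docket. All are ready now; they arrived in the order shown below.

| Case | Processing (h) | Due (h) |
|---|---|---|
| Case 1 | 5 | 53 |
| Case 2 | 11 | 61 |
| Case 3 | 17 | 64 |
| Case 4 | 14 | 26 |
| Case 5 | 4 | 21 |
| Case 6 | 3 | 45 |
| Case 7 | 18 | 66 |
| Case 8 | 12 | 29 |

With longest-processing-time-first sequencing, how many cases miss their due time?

LPT (decreasing processing time): Case 7 Case 3 Case 4 Case 8 Case 2 Case 1 Case 5 Case 6.
Case 7: 0→18, due 66, tardiness 0
Case 3: 18→35, due 64, tardiness 0
Case 4: 35→49, due 26, tardiness 23
Case 8: 49→61, due 29, tardiness 32
Case 2: 61→72, due 61, tardiness 11
Case 1: 72→77, due 53, tardiness 24
Case 5: 77→81, due 21, tardiness 60
Case 6: 81→84, due 45, tardiness 39
Late cases: 6.

6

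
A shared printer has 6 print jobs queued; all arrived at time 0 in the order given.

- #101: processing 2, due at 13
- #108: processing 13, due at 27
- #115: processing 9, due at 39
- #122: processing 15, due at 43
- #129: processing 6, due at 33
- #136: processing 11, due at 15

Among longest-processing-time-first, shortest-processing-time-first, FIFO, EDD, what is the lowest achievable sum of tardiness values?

15

LPT (decreasing processing time): #122 #108 #136 #115 #129 #101.
#122: 0→15, due 43, tardiness 0
#108: 15→28, due 27, tardiness 1
#136: 28→39, due 15, tardiness 24
#115: 39→48, due 39, tardiness 9
#129: 48→54, due 33, tardiness 21
#101: 54→56, due 13, tardiness 43
Sum = 0+1+24+9+21+43 = 98.
SPT (increasing processing time): #101 #129 #115 #136 #108 #122.
#101: 0→2, due 13, tardiness 0
#129: 2→8, due 33, tardiness 0
#115: 8→17, due 39, tardiness 0
#136: 17→28, due 15, tardiness 13
#108: 28→41, due 27, tardiness 14
#122: 41→56, due 43, tardiness 13
Sum = 0+0+0+13+14+13 = 40.
FIFO (arrival order): #101 #108 #115 #122 #129 #136.
#101: 0→2, due 13, tardiness 0
#108: 2→15, due 27, tardiness 0
#115: 15→24, due 39, tardiness 0
#122: 24→39, due 43, tardiness 0
#129: 39→45, due 33, tardiness 12
#136: 45→56, due 15, tardiness 41
Sum = 0+0+0+0+12+41 = 53.
EDD (increasing due date): #101 #136 #108 #129 #115 #122.
#101: 0→2, due 13, tardiness 0
#136: 2→13, due 15, tardiness 0
#108: 13→26, due 27, tardiness 0
#129: 26→32, due 33, tardiness 0
#115: 32→41, due 39, tardiness 2
#122: 41→56, due 43, tardiness 13
Sum = 0+0+0+0+2+13 = 15.
LPT 98, SPT 40, FIFO 53, EDD 15 → minimum 15.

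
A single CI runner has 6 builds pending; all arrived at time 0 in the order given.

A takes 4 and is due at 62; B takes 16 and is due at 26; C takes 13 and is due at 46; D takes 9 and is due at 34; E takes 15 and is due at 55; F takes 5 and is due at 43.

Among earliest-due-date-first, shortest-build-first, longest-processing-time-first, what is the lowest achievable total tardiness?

3

EDD (increasing due date): B D F C E A.
B: 0→16, due 26, tardiness 0
D: 16→25, due 34, tardiness 0
F: 25→30, due 43, tardiness 0
C: 30→43, due 46, tardiness 0
E: 43→58, due 55, tardiness 3
A: 58→62, due 62, tardiness 0
Sum = 0+0+0+0+3+0 = 3.
SPT (increasing processing time): A F D C E B.
A: 0→4, due 62, tardiness 0
F: 4→9, due 43, tardiness 0
D: 9→18, due 34, tardiness 0
C: 18→31, due 46, tardiness 0
E: 31→46, due 55, tardiness 0
B: 46→62, due 26, tardiness 36
Sum = 0+0+0+0+0+36 = 36.
LPT (decreasing processing time): B E C D F A.
B: 0→16, due 26, tardiness 0
E: 16→31, due 55, tardiness 0
C: 31→44, due 46, tardiness 0
D: 44→53, due 34, tardiness 19
F: 53→58, due 43, tardiness 15
A: 58→62, due 62, tardiness 0
Sum = 0+0+0+19+15+0 = 34.
EDD 3, SPT 36, LPT 34 → minimum 3.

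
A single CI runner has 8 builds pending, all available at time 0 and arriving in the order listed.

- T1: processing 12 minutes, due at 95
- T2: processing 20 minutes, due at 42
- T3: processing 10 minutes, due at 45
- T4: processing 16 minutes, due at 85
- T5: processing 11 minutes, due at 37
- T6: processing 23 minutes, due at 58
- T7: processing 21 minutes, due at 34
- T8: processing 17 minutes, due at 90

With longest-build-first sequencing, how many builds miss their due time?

LPT (decreasing processing time): T6 T7 T2 T8 T4 T1 T5 T3.
T6: 0→23, due 58, tardiness 0
T7: 23→44, due 34, tardiness 10
T2: 44→64, due 42, tardiness 22
T8: 64→81, due 90, tardiness 0
T4: 81→97, due 85, tardiness 12
T1: 97→109, due 95, tardiness 14
T5: 109→120, due 37, tardiness 83
T3: 120→130, due 45, tardiness 85
Late builds: 6.

6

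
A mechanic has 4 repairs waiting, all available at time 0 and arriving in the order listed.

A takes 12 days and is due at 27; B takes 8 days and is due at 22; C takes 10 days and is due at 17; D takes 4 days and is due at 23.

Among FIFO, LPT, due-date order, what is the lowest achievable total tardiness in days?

7

FIFO (arrival order): A B C D.
A: 0→12, due 27, tardiness 0
B: 12→20, due 22, tardiness 0
C: 20→30, due 17, tardiness 13
D: 30→34, due 23, tardiness 11
Sum = 0+0+13+11 = 24.
LPT (decreasing processing time): A C B D.
A: 0→12, due 27, tardiness 0
C: 12→22, due 17, tardiness 5
B: 22→30, due 22, tardiness 8
D: 30→34, due 23, tardiness 11
Sum = 0+5+8+11 = 24.
EDD (increasing due date): C B D A.
C: 0→10, due 17, tardiness 0
B: 10→18, due 22, tardiness 0
D: 18→22, due 23, tardiness 0
A: 22→34, due 27, tardiness 7
Sum = 0+0+0+7 = 7.
FIFO 24, LPT 24, EDD 7 → minimum 7.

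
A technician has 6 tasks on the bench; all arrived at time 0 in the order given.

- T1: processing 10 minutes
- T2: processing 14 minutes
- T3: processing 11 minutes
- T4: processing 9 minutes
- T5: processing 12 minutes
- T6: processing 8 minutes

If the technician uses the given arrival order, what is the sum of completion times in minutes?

233

FIFO (arrival order): T1 T2 T3 T4 T5 T6.
T1: 0→10
T2: 10→24
T3: 24→35
T4: 35→44
T5: 44→56
T6: 56→64
Sum = 10+24+35+44+56+64 = 233.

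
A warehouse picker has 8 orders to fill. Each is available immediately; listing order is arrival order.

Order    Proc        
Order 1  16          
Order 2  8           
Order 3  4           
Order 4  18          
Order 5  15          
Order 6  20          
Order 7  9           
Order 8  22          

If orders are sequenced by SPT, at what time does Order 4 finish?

SPT (increasing processing time): Order 3 Order 2 Order 7 Order 5 Order 1 Order 4 Order 6 Order 8.
Order 3: 0→4
Order 2: 4→12
Order 7: 12→21
Order 5: 21→36
Order 1: 36→52
Order 4: 52→70

70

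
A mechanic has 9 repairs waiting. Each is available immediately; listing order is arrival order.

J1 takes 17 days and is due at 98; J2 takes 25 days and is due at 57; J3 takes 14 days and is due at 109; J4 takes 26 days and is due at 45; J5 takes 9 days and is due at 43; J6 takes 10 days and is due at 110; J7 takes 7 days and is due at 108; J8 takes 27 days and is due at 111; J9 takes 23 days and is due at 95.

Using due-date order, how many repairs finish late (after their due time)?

EDD (increasing due date): J5 J4 J2 J9 J1 J7 J3 J6 J8.
J5: 0→9, due 43, tardiness 0
J4: 9→35, due 45, tardiness 0
J2: 35→60, due 57, tardiness 3
J9: 60→83, due 95, tardiness 0
J1: 83→100, due 98, tardiness 2
J7: 100→107, due 108, tardiness 0
J3: 107→121, due 109, tardiness 12
J6: 121→131, due 110, tardiness 21
J8: 131→158, due 111, tardiness 47
Late repairs: 5.

5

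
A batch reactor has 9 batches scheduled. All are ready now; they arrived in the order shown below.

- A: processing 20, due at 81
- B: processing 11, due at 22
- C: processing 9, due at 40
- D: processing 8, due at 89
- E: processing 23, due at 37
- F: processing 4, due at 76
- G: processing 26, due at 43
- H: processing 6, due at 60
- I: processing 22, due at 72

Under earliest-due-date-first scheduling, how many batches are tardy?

EDD (increasing due date): B E C G H I F A D.
B: 0→11, due 22, tardiness 0
E: 11→34, due 37, tardiness 0
C: 34→43, due 40, tardiness 3
G: 43→69, due 43, tardiness 26
H: 69→75, due 60, tardiness 15
I: 75→97, due 72, tardiness 25
F: 97→101, due 76, tardiness 25
A: 101→121, due 81, tardiness 40
D: 121→129, due 89, tardiness 40
Late batches: 7.

7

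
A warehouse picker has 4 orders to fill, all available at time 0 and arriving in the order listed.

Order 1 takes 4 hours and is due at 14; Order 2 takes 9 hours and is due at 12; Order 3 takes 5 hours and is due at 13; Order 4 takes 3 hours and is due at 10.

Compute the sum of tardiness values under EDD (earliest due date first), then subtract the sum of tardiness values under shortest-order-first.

EDD (increasing due date): Order 4 Order 2 Order 3 Order 1.
Order 4: 0→3, due 10, tardiness 0
Order 2: 3→12, due 12, tardiness 0
Order 3: 12→17, due 13, tardiness 4
Order 1: 17→21, due 14, tardiness 7
Sum = 0+0+4+7 = 11.
SPT (increasing processing time): Order 4 Order 1 Order 3 Order 2.
Order 4: 0→3, due 10, tardiness 0
Order 1: 3→7, due 14, tardiness 0
Order 3: 7→12, due 13, tardiness 0
Order 2: 12→21, due 12, tardiness 9
Sum = 0+0+0+9 = 9.
Difference = 11 − 9 = 2.

2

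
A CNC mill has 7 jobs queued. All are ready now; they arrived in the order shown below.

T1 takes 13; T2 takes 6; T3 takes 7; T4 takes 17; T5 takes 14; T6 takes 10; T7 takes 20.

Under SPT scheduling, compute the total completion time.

282

SPT (increasing processing time): T2 T3 T6 T1 T5 T4 T7.
T2: 0→6
T3: 6→13
T6: 13→23
T1: 23→36
T5: 36→50
T4: 50→67
T7: 67→87
Sum = 6+13+23+36+50+67+87 = 282.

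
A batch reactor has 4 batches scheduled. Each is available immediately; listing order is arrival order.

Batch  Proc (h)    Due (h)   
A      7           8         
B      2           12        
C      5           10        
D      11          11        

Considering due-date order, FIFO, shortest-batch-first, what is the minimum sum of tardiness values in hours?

18

EDD (increasing due date): A C D B.
A: 0→7, due 8, tardiness 0
C: 7→12, due 10, tardiness 2
D: 12→23, due 11, tardiness 12
B: 23→25, due 12, tardiness 13
Sum = 0+2+12+13 = 27.
FIFO (arrival order): A B C D.
A: 0→7, due 8, tardiness 0
B: 7→9, due 12, tardiness 0
C: 9→14, due 10, tardiness 4
D: 14→25, due 11, tardiness 14
Sum = 0+0+4+14 = 18.
SPT (increasing processing time): B C A D.
B: 0→2, due 12, tardiness 0
C: 2→7, due 10, tardiness 0
A: 7→14, due 8, tardiness 6
D: 14→25, due 11, tardiness 14
Sum = 0+0+6+14 = 20.
EDD 27, FIFO 18, SPT 20 → minimum 18.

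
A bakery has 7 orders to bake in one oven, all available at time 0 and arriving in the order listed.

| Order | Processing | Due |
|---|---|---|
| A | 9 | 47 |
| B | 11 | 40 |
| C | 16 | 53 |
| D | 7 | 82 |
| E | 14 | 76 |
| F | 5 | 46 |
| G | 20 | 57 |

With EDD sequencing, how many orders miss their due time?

1

EDD (increasing due date): B F A C G E D.
B: 0→11, due 40, tardiness 0
F: 11→16, due 46, tardiness 0
A: 16→25, due 47, tardiness 0
C: 25→41, due 53, tardiness 0
G: 41→61, due 57, tardiness 4
E: 61→75, due 76, tardiness 0
D: 75→82, due 82, tardiness 0
Late orders: 1.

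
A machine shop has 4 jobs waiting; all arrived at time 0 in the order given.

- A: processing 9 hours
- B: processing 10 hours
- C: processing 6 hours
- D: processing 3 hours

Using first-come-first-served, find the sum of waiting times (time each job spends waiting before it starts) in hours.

53

FIFO (arrival order): A B C D.
A: waits 0, runs 0→9
B: waits 9, runs 9→19
C: waits 19, runs 19→25
D: waits 25, runs 25→28
Sum = 0+9+19+25 = 53.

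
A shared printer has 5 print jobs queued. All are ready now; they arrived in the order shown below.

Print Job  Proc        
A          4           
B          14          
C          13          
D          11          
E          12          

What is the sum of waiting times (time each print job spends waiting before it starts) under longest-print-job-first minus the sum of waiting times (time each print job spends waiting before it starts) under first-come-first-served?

LPT (decreasing processing time): B C E D A.
B: waits 0, runs 0→14
C: waits 14, runs 14→27
E: waits 27, runs 27→39
D: waits 39, runs 39→50
A: waits 50, runs 50→54
Sum = 0+14+27+39+50 = 130.
FIFO (arrival order): A B C D E.
A: waits 0, runs 0→4
B: waits 4, runs 4→18
C: waits 18, runs 18→31
D: waits 31, runs 31→42
E: waits 42, runs 42→54
Sum = 0+4+18+31+42 = 95.
Difference = 130 − 95 = 35.

35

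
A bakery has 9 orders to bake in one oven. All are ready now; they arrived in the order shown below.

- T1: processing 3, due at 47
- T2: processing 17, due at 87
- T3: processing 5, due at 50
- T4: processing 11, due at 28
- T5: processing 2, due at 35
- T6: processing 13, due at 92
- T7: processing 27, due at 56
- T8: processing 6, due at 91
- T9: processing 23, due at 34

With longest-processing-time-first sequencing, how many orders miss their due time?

LPT (decreasing processing time): T7 T9 T2 T6 T4 T8 T3 T1 T5.
T7: 0→27, due 56, tardiness 0
T9: 27→50, due 34, tardiness 16
T2: 50→67, due 87, tardiness 0
T6: 67→80, due 92, tardiness 0
T4: 80→91, due 28, tardiness 63
T8: 91→97, due 91, tardiness 6
T3: 97→102, due 50, tardiness 52
T1: 102→105, due 47, tardiness 58
T5: 105→107, due 35, tardiness 72
Late orders: 6.

6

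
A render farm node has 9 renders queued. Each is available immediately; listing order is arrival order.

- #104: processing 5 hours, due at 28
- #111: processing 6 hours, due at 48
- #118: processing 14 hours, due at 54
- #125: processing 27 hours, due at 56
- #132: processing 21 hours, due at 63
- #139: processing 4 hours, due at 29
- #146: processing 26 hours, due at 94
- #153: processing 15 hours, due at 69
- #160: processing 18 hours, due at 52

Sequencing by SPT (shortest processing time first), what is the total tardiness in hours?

SPT (increasing processing time): #139 #104 #111 #118 #153 #160 #132 #146 #125.
#139: 0→4, due 29, tardiness 0
#104: 4→9, due 28, tardiness 0
#111: 9→15, due 48, tardiness 0
#118: 15→29, due 54, tardiness 0
#153: 29→44, due 69, tardiness 0
#160: 44→62, due 52, tardiness 10
#132: 62→83, due 63, tardiness 20
#146: 83→109, due 94, tardiness 15
#125: 109→136, due 56, tardiness 80
Sum = 0+0+0+0+0+10+20+15+80 = 125.

125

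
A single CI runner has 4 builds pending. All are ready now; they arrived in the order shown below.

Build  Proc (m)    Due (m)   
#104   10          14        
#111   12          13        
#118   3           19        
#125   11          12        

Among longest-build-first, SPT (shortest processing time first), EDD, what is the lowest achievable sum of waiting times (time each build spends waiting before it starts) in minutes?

LPT (decreasing processing time): #111 #125 #104 #118.
#111: waits 0, runs 0→12
#125: waits 12, runs 12→23
#104: waits 23, runs 23→33
#118: waits 33, runs 33→36
Sum = 0+12+23+33 = 68.
SPT (increasing processing time): #118 #104 #125 #111.
#118: waits 0, runs 0→3
#104: waits 3, runs 3→13
#125: waits 13, runs 13→24
#111: waits 24, runs 24→36
Sum = 0+3+13+24 = 40.
EDD (increasing due date): #125 #111 #104 #118.
#125: waits 0, runs 0→11
#111: waits 11, runs 11→23
#104: waits 23, runs 23→33
#118: waits 33, runs 33→36
Sum = 0+11+23+33 = 67.
LPT 68, SPT 40, EDD 67 → minimum 40.

40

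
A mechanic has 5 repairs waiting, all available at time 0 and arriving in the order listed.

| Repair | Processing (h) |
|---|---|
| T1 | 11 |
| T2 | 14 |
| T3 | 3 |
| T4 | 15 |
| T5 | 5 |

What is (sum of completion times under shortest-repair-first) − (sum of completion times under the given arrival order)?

-44

SPT (increasing processing time): T3 T5 T1 T2 T4.
T3: 0→3
T5: 3→8
T1: 8→19
T2: 19→33
T4: 33→48
Sum = 3+8+19+33+48 = 111.
FIFO (arrival order): T1 T2 T3 T4 T5.
T1: 0→11
T2: 11→25
T3: 25→28
T4: 28→43
T5: 43→48
Sum = 11+25+28+43+48 = 155.
Difference = 111 − 155 = -44.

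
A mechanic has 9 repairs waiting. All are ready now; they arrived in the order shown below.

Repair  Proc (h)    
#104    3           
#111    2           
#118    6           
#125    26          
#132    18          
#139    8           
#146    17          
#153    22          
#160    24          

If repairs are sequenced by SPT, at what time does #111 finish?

SPT (increasing processing time): #111 #104 #118 #139 #146 #132 #153 #160 #125.
#111: 0→2

2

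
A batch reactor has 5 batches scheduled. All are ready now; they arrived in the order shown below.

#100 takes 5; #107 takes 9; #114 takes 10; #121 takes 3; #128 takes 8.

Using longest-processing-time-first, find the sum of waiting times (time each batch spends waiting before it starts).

LPT (decreasing processing time): #114 #107 #128 #100 #121.
#114: waits 0, runs 0→10
#107: waits 10, runs 10→19
#128: waits 19, runs 19→27
#100: waits 27, runs 27→32
#121: waits 32, runs 32→35
Sum = 0+10+19+27+32 = 88.

88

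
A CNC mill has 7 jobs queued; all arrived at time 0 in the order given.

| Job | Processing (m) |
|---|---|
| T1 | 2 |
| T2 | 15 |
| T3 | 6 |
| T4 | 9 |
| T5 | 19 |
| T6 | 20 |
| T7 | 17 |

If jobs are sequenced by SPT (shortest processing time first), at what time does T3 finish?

8

SPT (increasing processing time): T1 T3 T4 T2 T7 T5 T6.
T1: 0→2
T3: 2→8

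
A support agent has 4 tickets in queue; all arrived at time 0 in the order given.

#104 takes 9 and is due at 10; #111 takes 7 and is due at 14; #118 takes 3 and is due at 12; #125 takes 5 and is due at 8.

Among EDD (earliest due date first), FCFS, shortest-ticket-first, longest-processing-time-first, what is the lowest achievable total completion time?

50

EDD (increasing due date): #125 #104 #118 #111.
#125: 0→5
#104: 5→14
#118: 14→17
#111: 17→24
Sum = 5+14+17+24 = 60.
FIFO (arrival order): #104 #111 #118 #125.
#104: 0→9
#111: 9→16
#118: 16→19
#125: 19→24
Sum = 9+16+19+24 = 68.
SPT (increasing processing time): #118 #125 #111 #104.
#118: 0→3
#125: 3→8
#111: 8→15
#104: 15→24
Sum = 3+8+15+24 = 50.
LPT (decreasing processing time): #104 #111 #125 #118.
#104: 0→9
#111: 9→16
#125: 16→21
#118: 21→24
Sum = 9+16+21+24 = 70.
EDD 60, FIFO 68, SPT 50, LPT 70 → minimum 50.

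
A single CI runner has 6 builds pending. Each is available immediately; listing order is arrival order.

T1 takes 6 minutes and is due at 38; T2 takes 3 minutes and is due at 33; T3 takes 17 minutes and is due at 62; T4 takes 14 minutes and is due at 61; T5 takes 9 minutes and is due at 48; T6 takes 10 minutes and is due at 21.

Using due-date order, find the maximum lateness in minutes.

EDD (increasing due date): T6 T2 T1 T5 T4 T3.
T6: 0→10, due 21, lateness -11
T2: 10→13, due 33, lateness -20
T1: 13→19, due 38, lateness -19
T5: 19→28, due 48, lateness -20
T4: 28→42, due 61, lateness -19
T3: 42→59, due 62, lateness -3
Maximum = -3.

-3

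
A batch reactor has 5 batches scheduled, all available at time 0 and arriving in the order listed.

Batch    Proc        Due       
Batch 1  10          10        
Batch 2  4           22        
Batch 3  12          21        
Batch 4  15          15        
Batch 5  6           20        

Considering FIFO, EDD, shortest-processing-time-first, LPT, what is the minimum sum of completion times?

FIFO (arrival order): Batch 1 Batch 2 Batch 3 Batch 4 Batch 5.
Batch 1: 0→10
Batch 2: 10→14
Batch 3: 14→26
Batch 4: 26→41
Batch 5: 41→47
Sum = 10+14+26+41+47 = 138.
EDD (increasing due date): Batch 1 Batch 4 Batch 5 Batch 3 Batch 2.
Batch 1: 0→10
Batch 4: 10→25
Batch 5: 25→31
Batch 3: 31→43
Batch 2: 43→47
Sum = 10+25+31+43+47 = 156.
SPT (increasing processing time): Batch 2 Batch 5 Batch 1 Batch 3 Batch 4.
Batch 2: 0→4
Batch 5: 4→10
Batch 1: 10→20
Batch 3: 20→32
Batch 4: 32→47
Sum = 4+10+20+32+47 = 113.
LPT (decreasing processing time): Batch 4 Batch 3 Batch 1 Batch 5 Batch 2.
Batch 4: 0→15
Batch 3: 15→27
Batch 1: 27→37
Batch 5: 37→43
Batch 2: 43→47
Sum = 15+27+37+43+47 = 169.
FIFO 138, EDD 156, SPT 113, LPT 169 → minimum 113.

113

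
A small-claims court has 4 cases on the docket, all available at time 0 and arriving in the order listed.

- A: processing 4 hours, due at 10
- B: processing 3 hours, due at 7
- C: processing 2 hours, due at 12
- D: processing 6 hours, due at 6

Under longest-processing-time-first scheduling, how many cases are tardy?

2

LPT (decreasing processing time): D A B C.
D: 0→6, due 6, tardiness 0
A: 6→10, due 10, tardiness 0
B: 10→13, due 7, tardiness 6
C: 13→15, due 12, tardiness 3
Late cases: 2.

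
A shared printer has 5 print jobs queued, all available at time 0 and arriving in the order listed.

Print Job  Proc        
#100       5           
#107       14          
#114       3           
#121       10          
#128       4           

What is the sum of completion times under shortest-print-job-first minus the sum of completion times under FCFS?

SPT (increasing processing time): #114 #128 #100 #121 #107.
#114: 0→3
#128: 3→7
#100: 7→12
#121: 12→22
#107: 22→36
Sum = 3+7+12+22+36 = 80.
FIFO (arrival order): #100 #107 #114 #121 #128.
#100: 0→5
#107: 5→19
#114: 19→22
#121: 22→32
#128: 32→36
Sum = 5+19+22+32+36 = 114.
Difference = 80 − 114 = -34.

-34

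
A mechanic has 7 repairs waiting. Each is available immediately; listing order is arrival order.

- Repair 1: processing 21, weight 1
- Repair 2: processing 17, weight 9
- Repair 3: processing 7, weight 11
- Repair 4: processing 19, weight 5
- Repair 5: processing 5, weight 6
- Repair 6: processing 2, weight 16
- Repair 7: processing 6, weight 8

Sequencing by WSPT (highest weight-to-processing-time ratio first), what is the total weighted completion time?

1061

WSPT (decreasing weight/processing-time ratio): Repair 6 Repair 3 Repair 7 Repair 5 Repair 2 Repair 4 Repair 1.
Repair 6: finishes 2, weight 16, w·C = 32
Repair 3: finishes 9, weight 11, w·C = 99
Repair 7: finishes 15, weight 8, w·C = 120
Repair 5: finishes 20, weight 6, w·C = 120
Repair 2: finishes 37, weight 9, w·C = 333
Repair 4: finishes 56, weight 5, w·C = 280
Repair 1: finishes 77, weight 1, w·C = 77
Sum = 32+99+120+120+333+280+77 = 1061.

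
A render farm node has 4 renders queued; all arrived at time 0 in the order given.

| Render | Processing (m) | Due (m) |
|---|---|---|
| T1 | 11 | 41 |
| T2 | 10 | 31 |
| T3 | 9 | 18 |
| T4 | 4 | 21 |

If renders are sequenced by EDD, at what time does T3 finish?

EDD (increasing due date): T3 T4 T2 T1.
T3: 0→9

9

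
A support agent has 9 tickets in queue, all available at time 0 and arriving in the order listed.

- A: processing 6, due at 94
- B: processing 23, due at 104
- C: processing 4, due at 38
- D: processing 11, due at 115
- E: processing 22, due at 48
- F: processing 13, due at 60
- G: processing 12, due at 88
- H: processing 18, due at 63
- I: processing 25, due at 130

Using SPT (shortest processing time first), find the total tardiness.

SPT (increasing processing time): C A D G F H E B I.
C: 0→4, due 38, tardiness 0
A: 4→10, due 94, tardiness 0
D: 10→21, due 115, tardiness 0
G: 21→33, due 88, tardiness 0
F: 33→46, due 60, tardiness 0
H: 46→64, due 63, tardiness 1
E: 64→86, due 48, tardiness 38
B: 86→109, due 104, tardiness 5
I: 109→134, due 130, tardiness 4
Sum = 0+0+0+0+0+1+38+5+4 = 48.

48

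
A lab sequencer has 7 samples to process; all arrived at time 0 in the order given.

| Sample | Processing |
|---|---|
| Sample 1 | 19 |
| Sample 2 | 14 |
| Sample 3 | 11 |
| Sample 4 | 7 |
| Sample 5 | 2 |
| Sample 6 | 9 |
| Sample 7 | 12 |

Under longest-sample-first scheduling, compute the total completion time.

364

LPT (decreasing processing time): Sample 1 Sample 2 Sample 7 Sample 3 Sample 6 Sample 4 Sample 5.
Sample 1: 0→19
Sample 2: 19→33
Sample 7: 33→45
Sample 3: 45→56
Sample 6: 56→65
Sample 4: 65→72
Sample 5: 72→74
Sum = 19+33+45+56+65+72+74 = 364.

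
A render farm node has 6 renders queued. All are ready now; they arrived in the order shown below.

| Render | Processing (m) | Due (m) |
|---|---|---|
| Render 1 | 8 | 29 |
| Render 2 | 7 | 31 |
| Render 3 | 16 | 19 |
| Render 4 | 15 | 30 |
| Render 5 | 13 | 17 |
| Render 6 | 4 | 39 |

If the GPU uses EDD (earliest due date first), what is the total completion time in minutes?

EDD (increasing due date): Render 5 Render 3 Render 1 Render 4 Render 2 Render 6.
Render 5: 0→13
Render 3: 13→29
Render 1: 29→37
Render 4: 37→52
Render 2: 52→59
Render 6: 59→63
Sum = 13+29+37+52+59+63 = 253.

253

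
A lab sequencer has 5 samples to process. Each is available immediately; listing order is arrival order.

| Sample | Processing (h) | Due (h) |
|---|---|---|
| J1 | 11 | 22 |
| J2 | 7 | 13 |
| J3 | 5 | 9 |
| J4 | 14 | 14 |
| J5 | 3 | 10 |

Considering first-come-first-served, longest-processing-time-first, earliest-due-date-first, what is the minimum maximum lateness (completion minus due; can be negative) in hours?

FIFO (arrival order): J1 J2 J3 J4 J5.
J1: 0→11, due 22, lateness -11
J2: 11→18, due 13, lateness 5
J3: 18→23, due 9, lateness 14
J4: 23→37, due 14, lateness 23
J5: 37→40, due 10, lateness 30
Maximum = 30.
LPT (decreasing processing time): J4 J1 J2 J3 J5.
J4: 0→14, due 14, lateness 0
J1: 14→25, due 22, lateness 3
J2: 25→32, due 13, lateness 19
J3: 32→37, due 9, lateness 28
J5: 37→40, due 10, lateness 30
Maximum = 30.
EDD (increasing due date): J3 J5 J2 J4 J1.
J3: 0→5, due 9, lateness -4
J5: 5→8, due 10, lateness -2
J2: 8→15, due 13, lateness 2
J4: 15→29, due 14, lateness 15
J1: 29→40, due 22, lateness 18
Maximum = 18.
FIFO 30, LPT 30, EDD 18 → minimum 18.

18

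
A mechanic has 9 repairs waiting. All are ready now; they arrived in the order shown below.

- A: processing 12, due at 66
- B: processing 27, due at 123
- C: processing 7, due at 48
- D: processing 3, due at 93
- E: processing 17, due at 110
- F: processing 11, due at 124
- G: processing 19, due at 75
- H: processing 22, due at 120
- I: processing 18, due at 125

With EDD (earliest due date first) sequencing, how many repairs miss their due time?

1

EDD (increasing due date): C A G D E H B F I.
C: 0→7, due 48, tardiness 0
A: 7→19, due 66, tardiness 0
G: 19→38, due 75, tardiness 0
D: 38→41, due 93, tardiness 0
E: 41→58, due 110, tardiness 0
H: 58→80, due 120, tardiness 0
B: 80→107, due 123, tardiness 0
F: 107→118, due 124, tardiness 0
I: 118→136, due 125, tardiness 11
Late repairs: 1.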